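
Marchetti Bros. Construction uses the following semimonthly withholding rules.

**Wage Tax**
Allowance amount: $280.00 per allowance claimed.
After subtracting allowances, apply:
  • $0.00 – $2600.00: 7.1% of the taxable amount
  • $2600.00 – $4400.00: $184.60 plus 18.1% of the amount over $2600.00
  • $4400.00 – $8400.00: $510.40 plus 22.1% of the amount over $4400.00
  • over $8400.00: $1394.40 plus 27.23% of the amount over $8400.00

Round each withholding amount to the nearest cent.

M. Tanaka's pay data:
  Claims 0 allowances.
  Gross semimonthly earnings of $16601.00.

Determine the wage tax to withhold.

$3627.53

Wage Tax: taxable = $16601.00
  $1394.40 + 27.23% × ($16601.00 − $8400.00) = $1394.40 + 27.23% × $8201.00 = $3627.53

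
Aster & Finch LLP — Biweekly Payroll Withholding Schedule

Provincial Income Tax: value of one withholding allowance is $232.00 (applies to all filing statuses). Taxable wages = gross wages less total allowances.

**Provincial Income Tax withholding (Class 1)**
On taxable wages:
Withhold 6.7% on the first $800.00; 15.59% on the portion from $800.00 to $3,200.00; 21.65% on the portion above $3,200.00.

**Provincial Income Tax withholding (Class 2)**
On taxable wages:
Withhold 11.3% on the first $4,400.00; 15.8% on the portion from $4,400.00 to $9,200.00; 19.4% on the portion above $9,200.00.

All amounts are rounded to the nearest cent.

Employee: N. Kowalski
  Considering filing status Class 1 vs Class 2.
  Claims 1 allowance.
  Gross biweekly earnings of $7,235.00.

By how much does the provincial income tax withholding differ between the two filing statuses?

Provincial Income Tax (Class 1): taxable = $7,235.00 − 1×$232.00 = $7,003.00
  $427.76 + 21.65% × ($7,003.00 − $3,200.00) = $427.76 + 21.65% × $3,803.00 = $1,251.11
Provincial Income Tax (Class 2): taxable = $7,235.00 − 1×$232.00 = $7,003.00
  $497.20 + 15.8% × ($7,003.00 − $4,400.00) = $497.20 + 15.8% × $2,603.00 = $908.47
Difference: |$1,251.11 − $908.47| = $342.64 (higher under Class 1)

$342.64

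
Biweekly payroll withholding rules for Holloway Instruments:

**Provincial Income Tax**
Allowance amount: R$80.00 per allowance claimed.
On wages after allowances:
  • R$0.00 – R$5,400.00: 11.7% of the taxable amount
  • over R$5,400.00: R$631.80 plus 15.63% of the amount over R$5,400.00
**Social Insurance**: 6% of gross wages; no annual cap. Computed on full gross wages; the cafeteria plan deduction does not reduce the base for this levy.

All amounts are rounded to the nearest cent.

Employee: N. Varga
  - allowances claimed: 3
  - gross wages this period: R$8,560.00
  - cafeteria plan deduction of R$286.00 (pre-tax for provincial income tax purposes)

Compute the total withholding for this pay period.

R$1,557.09

Provincial Income Tax: taxable = R$8,560.00 − R$286.00 − 3×R$80.00 = R$8,034.00
  R$631.80 + 15.63% × (R$8,034.00 − R$5,400.00) = R$631.80 + 15.63% × R$2,634.00 = R$1,043.49
Social Insurance: 6% × R$8,560.00 = R$513.60
Total: R$1,043.49 + R$513.60 = R$1,557.09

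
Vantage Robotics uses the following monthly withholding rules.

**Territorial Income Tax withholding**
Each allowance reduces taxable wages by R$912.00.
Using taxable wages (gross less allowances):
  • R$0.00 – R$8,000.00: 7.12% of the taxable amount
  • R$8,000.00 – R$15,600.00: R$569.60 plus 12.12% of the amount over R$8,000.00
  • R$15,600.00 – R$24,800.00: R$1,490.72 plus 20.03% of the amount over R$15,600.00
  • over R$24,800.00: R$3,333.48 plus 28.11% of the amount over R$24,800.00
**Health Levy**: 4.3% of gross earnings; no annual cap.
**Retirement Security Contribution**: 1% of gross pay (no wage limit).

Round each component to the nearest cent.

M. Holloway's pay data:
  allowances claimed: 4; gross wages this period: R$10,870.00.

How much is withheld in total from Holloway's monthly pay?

Territorial Income Tax: taxable = R$10,870.00 − 4×R$912.00 = R$7,222.00
  7.12% × R$7,222.00 = R$514.21
Health Levy: 4.3% × R$10,870.00 = R$467.41
Retirement Security Contribution: 1% × R$10,870.00 = R$108.70
Total: R$514.21 + R$467.41 + R$108.70 = R$1,090.32

R$1,090.32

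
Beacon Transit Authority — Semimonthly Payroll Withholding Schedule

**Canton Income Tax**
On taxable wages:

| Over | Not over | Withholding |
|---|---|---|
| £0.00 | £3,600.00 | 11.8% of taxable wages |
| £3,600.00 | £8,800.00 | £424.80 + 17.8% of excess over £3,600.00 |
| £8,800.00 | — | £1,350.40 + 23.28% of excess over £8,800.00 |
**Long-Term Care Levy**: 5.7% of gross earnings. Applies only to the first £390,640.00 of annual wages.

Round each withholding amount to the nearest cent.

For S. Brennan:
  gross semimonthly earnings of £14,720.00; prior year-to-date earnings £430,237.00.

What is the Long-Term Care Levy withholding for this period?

Long-Term Care Levy: YTD £430,237.00 ≥ cap £390,640.00 → £0.00

£0.00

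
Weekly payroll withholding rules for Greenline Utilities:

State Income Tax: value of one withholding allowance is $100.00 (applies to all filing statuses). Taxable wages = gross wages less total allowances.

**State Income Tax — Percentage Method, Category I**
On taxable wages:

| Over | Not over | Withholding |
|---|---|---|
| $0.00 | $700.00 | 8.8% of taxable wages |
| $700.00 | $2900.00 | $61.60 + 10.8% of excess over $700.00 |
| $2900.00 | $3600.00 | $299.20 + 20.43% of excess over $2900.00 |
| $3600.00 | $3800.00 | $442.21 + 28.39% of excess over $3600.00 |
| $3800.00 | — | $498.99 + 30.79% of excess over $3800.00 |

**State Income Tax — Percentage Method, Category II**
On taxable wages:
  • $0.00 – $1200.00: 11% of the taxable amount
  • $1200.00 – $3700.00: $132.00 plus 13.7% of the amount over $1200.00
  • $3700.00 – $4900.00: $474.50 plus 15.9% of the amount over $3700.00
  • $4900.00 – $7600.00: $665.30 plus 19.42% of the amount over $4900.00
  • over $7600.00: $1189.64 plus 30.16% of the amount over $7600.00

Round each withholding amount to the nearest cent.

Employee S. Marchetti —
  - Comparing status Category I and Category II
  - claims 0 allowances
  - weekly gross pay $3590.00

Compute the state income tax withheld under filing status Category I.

State Income Tax (Category I): taxable = $3590.00
  $299.20 + 20.43% × ($3590.00 − $2900.00) = $299.20 + 20.43% × $690.00 = $440.17

$440.17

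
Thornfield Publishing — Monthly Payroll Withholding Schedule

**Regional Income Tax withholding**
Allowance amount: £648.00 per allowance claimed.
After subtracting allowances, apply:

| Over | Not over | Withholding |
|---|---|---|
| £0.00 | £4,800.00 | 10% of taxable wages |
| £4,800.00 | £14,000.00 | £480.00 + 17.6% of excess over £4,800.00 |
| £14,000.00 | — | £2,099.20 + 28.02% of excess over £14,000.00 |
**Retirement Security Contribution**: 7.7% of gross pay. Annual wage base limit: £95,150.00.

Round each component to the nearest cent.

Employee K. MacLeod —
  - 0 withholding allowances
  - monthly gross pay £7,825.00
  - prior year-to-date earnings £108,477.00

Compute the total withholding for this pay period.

Regional Income Tax: taxable = £7,825.00
  £480.00 + 17.6% × (£7,825.00 − £4,800.00) = £480.00 + 17.6% × £3,025.00 = £1,012.40
Retirement Security Contribution: YTD £108,477.00 ≥ cap £95,150.00 → £0.00
Total: £1,012.40 + £0.00 = £1,012.40

£1,012.40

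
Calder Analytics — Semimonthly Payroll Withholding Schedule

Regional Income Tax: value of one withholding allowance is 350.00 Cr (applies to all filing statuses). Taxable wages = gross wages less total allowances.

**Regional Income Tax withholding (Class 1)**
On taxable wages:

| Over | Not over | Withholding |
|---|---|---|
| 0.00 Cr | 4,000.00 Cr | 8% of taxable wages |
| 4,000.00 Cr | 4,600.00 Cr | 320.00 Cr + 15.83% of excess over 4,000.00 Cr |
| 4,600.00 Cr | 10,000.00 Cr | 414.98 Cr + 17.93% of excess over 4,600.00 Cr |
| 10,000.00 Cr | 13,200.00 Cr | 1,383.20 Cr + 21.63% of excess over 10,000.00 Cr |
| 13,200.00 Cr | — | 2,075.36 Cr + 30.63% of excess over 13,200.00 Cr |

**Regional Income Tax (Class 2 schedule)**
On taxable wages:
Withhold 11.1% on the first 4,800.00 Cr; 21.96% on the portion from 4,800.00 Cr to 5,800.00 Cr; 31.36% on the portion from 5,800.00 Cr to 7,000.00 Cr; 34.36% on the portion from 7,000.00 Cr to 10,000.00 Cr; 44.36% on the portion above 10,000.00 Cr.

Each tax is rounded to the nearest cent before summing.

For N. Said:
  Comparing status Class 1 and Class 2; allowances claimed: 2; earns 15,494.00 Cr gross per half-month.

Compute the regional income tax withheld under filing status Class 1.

2,563.60 Cr

Regional Income Tax (Class 1): taxable = 15,494.00 Cr − 2×350.00 Cr = 14,794.00 Cr
  2,075.36 Cr + 30.63% × (14,794.00 Cr − 13,200.00 Cr) = 2,075.36 Cr + 30.63% × 1,594.00 Cr = 2,563.60 Cr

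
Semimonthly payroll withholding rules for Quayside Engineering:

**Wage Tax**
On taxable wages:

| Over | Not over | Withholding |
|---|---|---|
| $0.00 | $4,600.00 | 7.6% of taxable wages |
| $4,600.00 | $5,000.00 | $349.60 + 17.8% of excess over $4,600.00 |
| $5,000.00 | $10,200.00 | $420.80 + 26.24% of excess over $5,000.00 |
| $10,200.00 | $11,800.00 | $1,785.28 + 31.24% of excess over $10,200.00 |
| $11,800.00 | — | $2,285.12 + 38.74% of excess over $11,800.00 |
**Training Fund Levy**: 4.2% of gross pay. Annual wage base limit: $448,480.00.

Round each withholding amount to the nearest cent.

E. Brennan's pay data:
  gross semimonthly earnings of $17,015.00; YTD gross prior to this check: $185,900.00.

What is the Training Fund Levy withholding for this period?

Training Fund Levy: 4.2% × $17,015.00 = $714.63

$714.63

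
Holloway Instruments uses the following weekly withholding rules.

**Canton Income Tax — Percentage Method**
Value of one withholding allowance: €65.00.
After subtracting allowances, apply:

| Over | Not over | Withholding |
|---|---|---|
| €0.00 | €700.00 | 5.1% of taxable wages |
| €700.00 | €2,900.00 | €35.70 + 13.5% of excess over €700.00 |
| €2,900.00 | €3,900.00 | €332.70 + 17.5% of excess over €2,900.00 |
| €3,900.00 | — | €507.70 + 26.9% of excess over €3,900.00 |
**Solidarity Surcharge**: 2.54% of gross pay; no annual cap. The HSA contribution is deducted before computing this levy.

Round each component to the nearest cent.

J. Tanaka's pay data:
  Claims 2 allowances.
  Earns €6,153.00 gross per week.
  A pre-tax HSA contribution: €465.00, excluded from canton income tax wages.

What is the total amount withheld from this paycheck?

€1,098.18

Canton Income Tax: taxable = €6,153.00 − €465.00 − 2×€65.00 = €5,558.00
  €507.70 + 26.9% × (€5,558.00 − €3,900.00) = €507.70 + 26.9% × €1,658.00 = €953.70
Solidarity Surcharge: 2.54% × €5,688.00 = €144.48
Total: €953.70 + €144.48 = €1,098.18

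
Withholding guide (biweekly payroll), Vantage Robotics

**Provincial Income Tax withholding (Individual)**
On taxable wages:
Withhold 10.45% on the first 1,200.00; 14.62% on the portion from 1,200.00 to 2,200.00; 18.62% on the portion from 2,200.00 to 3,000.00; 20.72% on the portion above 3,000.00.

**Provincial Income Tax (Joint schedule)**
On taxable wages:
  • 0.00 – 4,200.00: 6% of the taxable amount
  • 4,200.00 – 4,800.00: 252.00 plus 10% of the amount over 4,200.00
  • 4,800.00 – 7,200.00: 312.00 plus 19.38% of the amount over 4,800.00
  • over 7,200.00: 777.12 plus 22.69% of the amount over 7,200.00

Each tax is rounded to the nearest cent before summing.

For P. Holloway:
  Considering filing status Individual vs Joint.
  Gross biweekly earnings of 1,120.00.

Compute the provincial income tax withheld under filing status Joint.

67.20

Provincial Income Tax (Joint): taxable = 1,120.00
  6% × 1,120.00 = 67.20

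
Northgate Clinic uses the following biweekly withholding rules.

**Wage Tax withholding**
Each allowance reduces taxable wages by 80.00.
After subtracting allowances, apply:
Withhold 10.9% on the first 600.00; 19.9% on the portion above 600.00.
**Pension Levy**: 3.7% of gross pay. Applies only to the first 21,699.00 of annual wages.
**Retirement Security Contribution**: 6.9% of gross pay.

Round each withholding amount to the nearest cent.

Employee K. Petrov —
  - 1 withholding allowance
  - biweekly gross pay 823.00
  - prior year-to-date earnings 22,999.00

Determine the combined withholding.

Wage Tax: taxable = 823.00 − 1×80.00 = 743.00
  65.40 + 19.9% × (743.00 − 600.00) = 65.40 + 19.9% × 143.00 = 93.86
Pension Levy: YTD 22,999.00 ≥ cap 21,699.00 → 0.00
Retirement Security Contribution: 6.9% × 823.00 = 56.79
Total: 93.86 + 0.00 + 56.79 = 150.65

150.65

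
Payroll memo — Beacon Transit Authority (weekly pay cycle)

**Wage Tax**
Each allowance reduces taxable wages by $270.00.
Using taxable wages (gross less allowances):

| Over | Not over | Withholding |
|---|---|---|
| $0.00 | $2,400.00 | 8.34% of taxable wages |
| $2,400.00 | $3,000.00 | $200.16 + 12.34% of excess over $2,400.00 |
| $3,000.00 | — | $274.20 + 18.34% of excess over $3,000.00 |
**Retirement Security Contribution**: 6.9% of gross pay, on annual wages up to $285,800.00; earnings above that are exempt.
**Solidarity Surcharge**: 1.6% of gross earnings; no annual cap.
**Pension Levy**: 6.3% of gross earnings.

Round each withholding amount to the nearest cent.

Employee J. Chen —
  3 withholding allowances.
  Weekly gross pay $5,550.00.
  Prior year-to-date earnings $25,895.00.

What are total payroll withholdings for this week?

$1,414.72

Wage Tax: taxable = $5,550.00 − 3×$270.00 = $4,740.00
  $274.20 + 18.34% × ($4,740.00 − $3,000.00) = $274.20 + 18.34% × $1,740.00 = $593.32
Retirement Security Contribution: 6.9% × $5,550.00 = $382.95
Solidarity Surcharge: 1.6% × $5,550.00 = $88.80
Pension Levy: 6.3% × $5,550.00 = $349.65
Total: $593.32 + $382.95 + $88.80 + $349.65 = $1,414.72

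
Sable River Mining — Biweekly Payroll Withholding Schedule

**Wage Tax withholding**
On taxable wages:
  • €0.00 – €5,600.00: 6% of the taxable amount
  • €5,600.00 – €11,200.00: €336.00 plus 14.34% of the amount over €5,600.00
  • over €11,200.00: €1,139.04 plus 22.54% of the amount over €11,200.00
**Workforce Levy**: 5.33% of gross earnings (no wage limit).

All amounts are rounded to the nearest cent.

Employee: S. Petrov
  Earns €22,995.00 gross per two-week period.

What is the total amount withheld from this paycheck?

€5,023.26

Wage Tax: taxable = €22,995.00
  €1,139.04 + 22.54% × (€22,995.00 − €11,200.00) = €1,139.04 + 22.54% × €11,795.00 = €3,797.63
Workforce Levy: 5.33% × €22,995.00 = €1,225.63
Total: €3,797.63 + €1,225.63 = €5,023.26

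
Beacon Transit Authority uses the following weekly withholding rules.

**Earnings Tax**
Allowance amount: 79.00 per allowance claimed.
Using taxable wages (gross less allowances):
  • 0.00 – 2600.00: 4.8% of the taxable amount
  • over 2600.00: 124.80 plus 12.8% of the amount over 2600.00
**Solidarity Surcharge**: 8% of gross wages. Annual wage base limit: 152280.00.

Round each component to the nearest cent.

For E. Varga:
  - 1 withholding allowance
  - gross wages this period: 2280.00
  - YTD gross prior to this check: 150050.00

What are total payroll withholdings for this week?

Earnings Tax: taxable = 2280.00 − 1×79.00 = 2201.00
  4.8% × 2201.00 = 105.65
Solidarity Surcharge: cap 152280.00 − YTD 150050.00 = 2230.00 subject; 8% × 2230.00 = 178.40
Total: 105.65 + 178.40 = 284.05

284.05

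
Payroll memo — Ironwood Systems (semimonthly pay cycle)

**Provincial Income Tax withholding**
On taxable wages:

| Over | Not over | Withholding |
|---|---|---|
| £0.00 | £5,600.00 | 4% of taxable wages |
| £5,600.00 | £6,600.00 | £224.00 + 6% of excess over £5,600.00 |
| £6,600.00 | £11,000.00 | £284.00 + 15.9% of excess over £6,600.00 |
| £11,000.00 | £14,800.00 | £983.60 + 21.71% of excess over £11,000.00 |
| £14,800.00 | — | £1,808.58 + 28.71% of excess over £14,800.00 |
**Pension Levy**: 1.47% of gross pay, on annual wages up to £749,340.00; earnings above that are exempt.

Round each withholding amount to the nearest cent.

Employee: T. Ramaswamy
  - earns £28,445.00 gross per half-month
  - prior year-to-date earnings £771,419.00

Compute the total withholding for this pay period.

Provincial Income Tax: taxable = £28,445.00
  £1,808.58 + 28.71% × (£28,445.00 − £14,800.00) = £1,808.58 + 28.71% × £13,645.00 = £5,726.06
Pension Levy: YTD £771,419.00 ≥ cap £749,340.00 → £0.00
Total: £5,726.06 + £0.00 = £5,726.06

£5,726.06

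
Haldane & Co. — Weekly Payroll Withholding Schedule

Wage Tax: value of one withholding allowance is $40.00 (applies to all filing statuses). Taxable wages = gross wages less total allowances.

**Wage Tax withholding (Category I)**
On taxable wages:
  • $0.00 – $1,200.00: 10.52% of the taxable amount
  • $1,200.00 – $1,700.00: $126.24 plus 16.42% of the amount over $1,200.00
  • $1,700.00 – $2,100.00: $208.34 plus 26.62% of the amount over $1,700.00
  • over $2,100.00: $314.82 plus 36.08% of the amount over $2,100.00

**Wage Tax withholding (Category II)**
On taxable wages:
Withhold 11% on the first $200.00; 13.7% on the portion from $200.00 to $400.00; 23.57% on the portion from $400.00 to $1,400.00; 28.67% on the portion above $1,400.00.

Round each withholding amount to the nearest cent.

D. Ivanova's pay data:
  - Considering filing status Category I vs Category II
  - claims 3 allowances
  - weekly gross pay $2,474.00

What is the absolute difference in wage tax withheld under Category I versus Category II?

$152.15

Wage Tax (Category I): taxable = $2,474.00 − 3×$40.00 = $2,354.00
  $314.82 + 36.08% × ($2,354.00 − $2,100.00) = $314.82 + 36.08% × $254.00 = $406.46
Wage Tax (Category II): taxable = $2,474.00 − 3×$40.00 = $2,354.00
  $285.10 + 28.67% × ($2,354.00 − $1,400.00) = $285.10 + 28.67% × $954.00 = $558.61
Difference: |$406.46 − $558.61| = $152.15 (higher under Category II)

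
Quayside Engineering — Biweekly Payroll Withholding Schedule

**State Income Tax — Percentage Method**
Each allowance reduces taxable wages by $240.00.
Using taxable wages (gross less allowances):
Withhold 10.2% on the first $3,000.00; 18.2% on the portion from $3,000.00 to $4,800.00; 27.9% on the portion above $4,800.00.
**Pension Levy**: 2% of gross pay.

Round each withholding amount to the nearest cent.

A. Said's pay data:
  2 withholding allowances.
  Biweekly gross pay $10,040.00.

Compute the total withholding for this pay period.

$2,162.44

State Income Tax: taxable = $10,040.00 − 2×$240.00 = $9,560.00
  $633.60 + 27.9% × ($9,560.00 − $4,800.00) = $633.60 + 27.9% × $4,760.00 = $1,961.64
Pension Levy: 2% × $10,040.00 = $200.80
Total: $1,961.64 + $200.80 = $2,162.44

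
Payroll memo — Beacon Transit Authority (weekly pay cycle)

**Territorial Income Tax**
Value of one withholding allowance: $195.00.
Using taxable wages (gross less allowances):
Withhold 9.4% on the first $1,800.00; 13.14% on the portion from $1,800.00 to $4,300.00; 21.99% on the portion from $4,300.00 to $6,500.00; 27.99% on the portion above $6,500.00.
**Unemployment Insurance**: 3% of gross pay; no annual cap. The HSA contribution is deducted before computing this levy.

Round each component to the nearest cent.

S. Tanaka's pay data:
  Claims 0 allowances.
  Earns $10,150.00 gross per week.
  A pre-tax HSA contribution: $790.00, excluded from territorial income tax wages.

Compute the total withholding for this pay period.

$2,062.79

Territorial Income Tax: taxable = $10,150.00 − $790.00 = $9,360.00
  $981.48 + 27.99% × ($9,360.00 − $6,500.00) = $981.48 + 27.99% × $2,860.00 = $1,781.99
Unemployment Insurance: 3% × $9,360.00 = $280.80
Total: $1,781.99 + $280.80 = $2,062.79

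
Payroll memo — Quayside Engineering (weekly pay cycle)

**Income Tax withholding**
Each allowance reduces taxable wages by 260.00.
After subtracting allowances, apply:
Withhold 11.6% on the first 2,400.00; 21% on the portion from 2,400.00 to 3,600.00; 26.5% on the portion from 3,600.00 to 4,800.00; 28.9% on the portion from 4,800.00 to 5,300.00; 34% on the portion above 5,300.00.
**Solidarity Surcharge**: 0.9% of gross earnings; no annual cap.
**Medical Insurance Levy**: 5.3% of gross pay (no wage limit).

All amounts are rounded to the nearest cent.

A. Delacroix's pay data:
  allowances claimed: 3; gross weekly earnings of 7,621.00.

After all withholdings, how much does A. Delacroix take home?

Income Tax: taxable = 7,621.00 − 3×260.00 = 6,841.00
  992.90 + 34% × (6,841.00 − 5,300.00) = 992.90 + 34% × 1,541.00 = 1,516.84
Solidarity Surcharge: 0.9% × 7,621.00 = 68.59
Medical Insurance Levy: 5.3% × 7,621.00 = 403.91
Total withheld: 1,516.84 + 68.59 + 403.91 = 1,989.34
Net pay: 7,621.00 − 1,989.34 = 5,631.66

5,631.66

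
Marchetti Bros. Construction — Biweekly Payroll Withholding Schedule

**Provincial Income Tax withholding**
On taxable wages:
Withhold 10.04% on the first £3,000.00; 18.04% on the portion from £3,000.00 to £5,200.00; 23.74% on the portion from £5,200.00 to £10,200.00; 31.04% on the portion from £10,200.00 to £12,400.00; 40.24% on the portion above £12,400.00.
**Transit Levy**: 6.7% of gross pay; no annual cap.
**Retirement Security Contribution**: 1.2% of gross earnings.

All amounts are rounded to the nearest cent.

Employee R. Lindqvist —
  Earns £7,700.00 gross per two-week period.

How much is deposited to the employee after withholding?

Provincial Income Tax: taxable = £7,700.00
  £698.08 + 23.74% × (£7,700.00 − £5,200.00) = £698.08 + 23.74% × £2,500.00 = £1,291.58
Transit Levy: 6.7% × £7,700.00 = £515.90
Retirement Security Contribution: 1.2% × £7,700.00 = £92.40
Total withheld: £1,291.58 + £515.90 + £92.40 = £1,899.88
Net pay: £7,700.00 − £1,899.88 = £5,800.12

£5,800.12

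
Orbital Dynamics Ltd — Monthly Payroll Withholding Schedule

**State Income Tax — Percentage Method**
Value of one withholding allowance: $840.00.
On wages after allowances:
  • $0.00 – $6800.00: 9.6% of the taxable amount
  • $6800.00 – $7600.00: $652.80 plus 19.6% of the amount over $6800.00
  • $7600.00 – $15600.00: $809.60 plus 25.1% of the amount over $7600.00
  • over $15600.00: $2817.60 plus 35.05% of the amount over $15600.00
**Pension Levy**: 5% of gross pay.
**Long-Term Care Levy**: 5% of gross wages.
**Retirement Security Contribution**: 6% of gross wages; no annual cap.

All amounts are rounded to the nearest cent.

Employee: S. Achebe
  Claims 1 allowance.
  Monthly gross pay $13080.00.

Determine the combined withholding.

State Income Tax: taxable = $13080.00 − 1×$840.00 = $12240.00
  $809.60 + 25.1% × ($12240.00 − $7600.00) = $809.60 + 25.1% × $4640.00 = $1974.24
Pension Levy: 5% × $13080.00 = $654.00
Long-Term Care Levy: 5% × $13080.00 = $654.00
Retirement Security Contribution: 6% × $13080.00 = $784.80
Total: $1974.24 + $654.00 + $654.00 + $784.80 = $4067.04

$4067.04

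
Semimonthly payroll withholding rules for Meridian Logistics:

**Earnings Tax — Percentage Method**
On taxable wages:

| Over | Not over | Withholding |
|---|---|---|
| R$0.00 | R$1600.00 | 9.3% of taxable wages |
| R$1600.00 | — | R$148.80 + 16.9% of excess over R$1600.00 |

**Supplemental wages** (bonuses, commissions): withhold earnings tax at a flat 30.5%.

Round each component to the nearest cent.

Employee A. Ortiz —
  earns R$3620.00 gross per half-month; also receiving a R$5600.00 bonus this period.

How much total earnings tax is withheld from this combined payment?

R$2198.18

Earnings Tax: taxable = R$3620.00
  R$148.80 + 16.9% × (R$3620.00 − R$1600.00) = R$148.80 + 16.9% × R$2020.00 = R$490.18
Supplemental (30.5% flat on bonus): 30.5% × R$5600.00 = R$1708.00
Total earnings tax: R$490.18 + R$1708.00 = R$2198.18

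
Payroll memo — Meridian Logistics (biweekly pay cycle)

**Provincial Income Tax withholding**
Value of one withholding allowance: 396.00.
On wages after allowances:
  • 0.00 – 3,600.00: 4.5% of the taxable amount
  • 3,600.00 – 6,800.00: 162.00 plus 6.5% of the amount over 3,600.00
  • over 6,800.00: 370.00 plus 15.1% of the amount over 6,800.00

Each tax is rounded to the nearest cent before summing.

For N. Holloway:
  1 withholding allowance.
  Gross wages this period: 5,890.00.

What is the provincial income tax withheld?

285.11

Provincial Income Tax: taxable = 5,890.00 − 1×396.00 = 5,494.00
  162.00 + 6.5% × (5,494.00 − 3,600.00) = 162.00 + 6.5% × 1,894.00 = 285.11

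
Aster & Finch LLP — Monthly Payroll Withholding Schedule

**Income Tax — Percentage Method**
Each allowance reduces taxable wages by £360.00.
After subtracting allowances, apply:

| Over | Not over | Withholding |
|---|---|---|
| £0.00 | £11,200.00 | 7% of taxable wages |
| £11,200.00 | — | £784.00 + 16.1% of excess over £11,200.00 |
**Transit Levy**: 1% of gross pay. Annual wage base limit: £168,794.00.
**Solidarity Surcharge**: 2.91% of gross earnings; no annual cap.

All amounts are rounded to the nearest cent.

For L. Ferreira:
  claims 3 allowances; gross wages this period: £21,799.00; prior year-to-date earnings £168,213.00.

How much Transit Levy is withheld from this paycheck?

Transit Levy: cap £168,794.00 − YTD £168,213.00 = £581.00 subject; 1% × £581.00 = £5.81

£5.81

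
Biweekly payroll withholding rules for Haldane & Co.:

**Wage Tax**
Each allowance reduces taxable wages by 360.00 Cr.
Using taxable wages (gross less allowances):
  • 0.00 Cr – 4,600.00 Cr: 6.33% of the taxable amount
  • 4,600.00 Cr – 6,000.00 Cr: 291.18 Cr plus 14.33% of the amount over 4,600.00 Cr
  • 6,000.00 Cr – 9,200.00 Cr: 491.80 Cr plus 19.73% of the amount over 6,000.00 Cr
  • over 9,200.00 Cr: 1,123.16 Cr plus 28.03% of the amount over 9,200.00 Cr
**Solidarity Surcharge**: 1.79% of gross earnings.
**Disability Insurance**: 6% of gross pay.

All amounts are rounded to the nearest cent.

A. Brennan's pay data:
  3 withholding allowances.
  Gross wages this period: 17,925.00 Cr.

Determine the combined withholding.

4,662.41 Cr

Wage Tax: taxable = 17,925.00 Cr − 3×360.00 Cr = 16,845.00 Cr
  1,123.16 Cr + 28.03% × (16,845.00 Cr − 9,200.00 Cr) = 1,123.16 Cr + 28.03% × 7,645.00 Cr = 3,266.05 Cr
Solidarity Surcharge: 1.79% × 17,925.00 Cr = 320.86 Cr
Disability Insurance: 6% × 17,925.00 Cr = 1,075.50 Cr
Total: 3,266.05 Cr + 320.86 Cr + 1,075.50 Cr = 4,662.41 Cr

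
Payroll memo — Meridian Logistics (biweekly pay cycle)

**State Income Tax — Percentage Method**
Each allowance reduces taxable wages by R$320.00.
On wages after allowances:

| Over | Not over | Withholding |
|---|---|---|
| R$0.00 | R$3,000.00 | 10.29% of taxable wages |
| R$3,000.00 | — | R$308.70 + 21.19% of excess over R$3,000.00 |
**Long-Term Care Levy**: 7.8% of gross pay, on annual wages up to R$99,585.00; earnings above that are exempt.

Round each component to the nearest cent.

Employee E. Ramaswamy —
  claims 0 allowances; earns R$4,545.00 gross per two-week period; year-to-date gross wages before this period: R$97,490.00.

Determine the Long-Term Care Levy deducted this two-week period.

R$163.41

Long-Term Care Levy: cap R$99,585.00 − YTD R$97,490.00 = R$2,095.00 subject; 7.8% × R$2,095.00 = R$163.41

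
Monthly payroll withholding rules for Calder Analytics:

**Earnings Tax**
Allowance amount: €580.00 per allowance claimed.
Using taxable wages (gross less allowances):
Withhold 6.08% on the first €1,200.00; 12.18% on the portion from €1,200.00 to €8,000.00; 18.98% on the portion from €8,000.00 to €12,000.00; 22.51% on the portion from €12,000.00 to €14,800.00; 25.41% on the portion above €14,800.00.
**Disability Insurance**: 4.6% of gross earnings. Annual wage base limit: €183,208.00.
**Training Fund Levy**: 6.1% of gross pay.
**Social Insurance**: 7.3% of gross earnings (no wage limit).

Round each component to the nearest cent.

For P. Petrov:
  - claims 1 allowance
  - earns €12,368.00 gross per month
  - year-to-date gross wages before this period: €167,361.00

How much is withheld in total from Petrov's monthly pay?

Earnings Tax: taxable = €12,368.00 − 1×€580.00 = €11,788.00
  €901.20 + 18.98% × (€11,788.00 − €8,000.00) = €901.20 + 18.98% × €3,788.00 = €1,620.16
Disability Insurance: 4.6% × €12,368.00 = €568.93
Training Fund Levy: 6.1% × €12,368.00 = €754.45
Social Insurance: 7.3% × €12,368.00 = €902.86
Total: €1,620.16 + €568.93 + €754.45 + €902.86 = €3,846.40

€3,846.40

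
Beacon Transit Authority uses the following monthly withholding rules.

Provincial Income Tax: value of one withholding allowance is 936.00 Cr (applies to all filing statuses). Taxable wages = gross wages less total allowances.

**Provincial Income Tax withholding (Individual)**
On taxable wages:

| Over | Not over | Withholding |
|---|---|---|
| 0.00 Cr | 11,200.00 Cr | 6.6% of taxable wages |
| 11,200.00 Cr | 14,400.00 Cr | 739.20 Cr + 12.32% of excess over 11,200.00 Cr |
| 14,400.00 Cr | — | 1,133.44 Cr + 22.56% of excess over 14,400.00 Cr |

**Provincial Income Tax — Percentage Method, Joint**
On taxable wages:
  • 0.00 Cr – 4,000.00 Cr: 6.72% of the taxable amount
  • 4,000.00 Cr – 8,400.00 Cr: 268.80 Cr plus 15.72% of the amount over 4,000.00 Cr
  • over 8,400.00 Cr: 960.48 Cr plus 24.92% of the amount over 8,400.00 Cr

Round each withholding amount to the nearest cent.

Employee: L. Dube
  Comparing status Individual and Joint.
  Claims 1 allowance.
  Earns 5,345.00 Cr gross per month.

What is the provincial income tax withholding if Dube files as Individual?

290.99 Cr

Provincial Income Tax (Individual): taxable = 5,345.00 Cr − 1×936.00 Cr = 4,409.00 Cr
  6.6% × 4,409.00 Cr = 290.99 Cr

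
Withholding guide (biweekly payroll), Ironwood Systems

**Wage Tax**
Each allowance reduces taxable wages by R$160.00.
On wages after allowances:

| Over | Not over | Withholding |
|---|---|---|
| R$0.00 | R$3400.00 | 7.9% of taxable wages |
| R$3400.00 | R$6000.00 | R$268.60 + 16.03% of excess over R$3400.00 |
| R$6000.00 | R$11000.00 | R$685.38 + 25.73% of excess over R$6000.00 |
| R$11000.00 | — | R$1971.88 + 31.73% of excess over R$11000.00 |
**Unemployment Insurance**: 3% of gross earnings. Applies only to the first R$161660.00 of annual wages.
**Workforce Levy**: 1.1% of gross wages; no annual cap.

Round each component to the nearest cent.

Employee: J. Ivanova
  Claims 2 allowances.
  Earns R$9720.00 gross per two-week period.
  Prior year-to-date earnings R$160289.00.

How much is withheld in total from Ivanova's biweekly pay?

Wage Tax: taxable = R$9720.00 − 2×R$160.00 = R$9400.00
  R$685.38 + 25.73% × (R$9400.00 − R$6000.00) = R$685.38 + 25.73% × R$3400.00 = R$1560.20
Unemployment Insurance: cap R$161660.00 − YTD R$160289.00 = R$1371.00 subject; 3% × R$1371.00 = R$41.13
Workforce Levy: 1.1% × R$9720.00 = R$106.92
Total: R$1560.20 + R$41.13 + R$106.92 = R$1708.25

R$1708.25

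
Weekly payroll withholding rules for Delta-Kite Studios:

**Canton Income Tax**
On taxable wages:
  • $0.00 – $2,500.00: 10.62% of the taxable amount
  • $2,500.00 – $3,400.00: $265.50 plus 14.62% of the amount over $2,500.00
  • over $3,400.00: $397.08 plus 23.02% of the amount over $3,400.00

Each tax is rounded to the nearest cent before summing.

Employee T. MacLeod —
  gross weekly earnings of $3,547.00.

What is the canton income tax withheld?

Canton Income Tax: taxable = $3,547.00
  $397.08 + 23.02% × ($3,547.00 − $3,400.00) = $397.08 + 23.02% × $147.00 = $430.92

$430.92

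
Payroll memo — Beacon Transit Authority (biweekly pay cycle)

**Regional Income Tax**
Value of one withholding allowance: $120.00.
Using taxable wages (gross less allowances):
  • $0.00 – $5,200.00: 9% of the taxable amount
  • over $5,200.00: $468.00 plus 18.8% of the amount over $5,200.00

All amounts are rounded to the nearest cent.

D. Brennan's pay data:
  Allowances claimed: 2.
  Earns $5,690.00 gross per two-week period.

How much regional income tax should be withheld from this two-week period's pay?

$515.00

Regional Income Tax: taxable = $5,690.00 − 2×$120.00 = $5,450.00
  $468.00 + 18.8% × ($5,450.00 − $5,200.00) = $468.00 + 18.8% × $250.00 = $515.00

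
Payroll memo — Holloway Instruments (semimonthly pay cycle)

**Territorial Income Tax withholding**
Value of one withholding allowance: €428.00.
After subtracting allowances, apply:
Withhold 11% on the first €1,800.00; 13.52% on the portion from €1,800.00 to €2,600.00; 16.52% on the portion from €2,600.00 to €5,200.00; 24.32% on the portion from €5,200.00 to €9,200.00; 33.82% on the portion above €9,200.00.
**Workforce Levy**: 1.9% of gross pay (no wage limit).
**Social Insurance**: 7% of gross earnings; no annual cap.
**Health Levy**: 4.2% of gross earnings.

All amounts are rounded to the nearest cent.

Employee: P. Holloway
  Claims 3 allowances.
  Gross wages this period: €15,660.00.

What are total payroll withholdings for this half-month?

Territorial Income Tax: taxable = €15,660.00 − 3×€428.00 = €14,376.00
  €1,708.48 + 33.82% × (€14,376.00 − €9,200.00) = €1,708.48 + 33.82% × €5,176.00 = €3,459.00
Workforce Levy: 1.9% × €15,660.00 = €297.54
Social Insurance: 7% × €15,660.00 = €1,096.20
Health Levy: 4.2% × €15,660.00 = €657.72
Total: €3,459.00 + €297.54 + €1,096.20 + €657.72 = €5,510.46

€5,510.46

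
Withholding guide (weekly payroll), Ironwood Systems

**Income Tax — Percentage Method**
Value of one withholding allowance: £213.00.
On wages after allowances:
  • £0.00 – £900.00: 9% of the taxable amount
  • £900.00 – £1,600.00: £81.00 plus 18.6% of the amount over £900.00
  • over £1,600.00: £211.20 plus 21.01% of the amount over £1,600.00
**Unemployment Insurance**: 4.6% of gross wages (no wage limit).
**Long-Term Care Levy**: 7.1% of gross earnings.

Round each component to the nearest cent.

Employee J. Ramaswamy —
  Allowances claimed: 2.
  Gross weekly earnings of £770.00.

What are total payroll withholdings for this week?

Income Tax: taxable = £770.00 − 2×£213.00 = £344.00
  9% × £344.00 = £30.96
Unemployment Insurance: 4.6% × £770.00 = £35.42
Long-Term Care Levy: 7.1% × £770.00 = £54.67
Total: £30.96 + £35.42 + £54.67 = £121.05

£121.05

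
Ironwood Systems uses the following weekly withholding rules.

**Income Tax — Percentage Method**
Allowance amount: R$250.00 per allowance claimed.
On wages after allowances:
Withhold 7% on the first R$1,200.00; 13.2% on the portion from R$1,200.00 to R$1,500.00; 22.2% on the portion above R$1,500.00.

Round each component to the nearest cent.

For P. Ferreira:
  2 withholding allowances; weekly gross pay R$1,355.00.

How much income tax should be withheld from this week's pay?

Income Tax: taxable = R$1,355.00 − 2×R$250.00 = R$855.00
  7% × R$855.00 = R$59.85

R$59.85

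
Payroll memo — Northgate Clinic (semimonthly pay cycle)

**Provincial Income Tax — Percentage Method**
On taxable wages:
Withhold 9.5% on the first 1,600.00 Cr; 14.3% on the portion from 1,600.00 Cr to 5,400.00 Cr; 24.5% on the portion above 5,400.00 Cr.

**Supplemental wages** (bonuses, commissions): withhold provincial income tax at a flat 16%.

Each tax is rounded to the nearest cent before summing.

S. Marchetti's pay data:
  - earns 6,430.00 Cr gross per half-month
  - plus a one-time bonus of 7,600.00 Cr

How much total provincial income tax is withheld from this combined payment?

Provincial Income Tax: taxable = 6,430.00 Cr
  695.40 Cr + 24.5% × (6,430.00 Cr − 5,400.00 Cr) = 695.40 Cr + 24.5% × 1,030.00 Cr = 947.75 Cr
Supplemental (16% flat on bonus): 16% × 7,600.00 Cr = 1,216.00 Cr
Total provincial income tax: 947.75 Cr + 1,216.00 Cr = 2,163.75 Cr

2,163.75 Cr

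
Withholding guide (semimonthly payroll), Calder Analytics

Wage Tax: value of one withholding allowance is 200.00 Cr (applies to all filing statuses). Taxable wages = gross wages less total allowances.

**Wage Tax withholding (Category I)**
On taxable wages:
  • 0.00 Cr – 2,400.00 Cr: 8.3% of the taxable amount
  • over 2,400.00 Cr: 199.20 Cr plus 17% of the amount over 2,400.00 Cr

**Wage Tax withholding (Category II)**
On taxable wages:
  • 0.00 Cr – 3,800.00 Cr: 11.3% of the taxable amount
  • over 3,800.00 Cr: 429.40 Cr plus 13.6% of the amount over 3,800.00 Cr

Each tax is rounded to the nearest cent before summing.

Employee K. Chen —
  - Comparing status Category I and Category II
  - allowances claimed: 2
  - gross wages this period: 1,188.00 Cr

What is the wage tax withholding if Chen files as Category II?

89.04 Cr

Wage Tax (Category II): taxable = 1,188.00 Cr − 2×200.00 Cr = 788.00 Cr
  11.3% × 788.00 Cr = 89.04 Cr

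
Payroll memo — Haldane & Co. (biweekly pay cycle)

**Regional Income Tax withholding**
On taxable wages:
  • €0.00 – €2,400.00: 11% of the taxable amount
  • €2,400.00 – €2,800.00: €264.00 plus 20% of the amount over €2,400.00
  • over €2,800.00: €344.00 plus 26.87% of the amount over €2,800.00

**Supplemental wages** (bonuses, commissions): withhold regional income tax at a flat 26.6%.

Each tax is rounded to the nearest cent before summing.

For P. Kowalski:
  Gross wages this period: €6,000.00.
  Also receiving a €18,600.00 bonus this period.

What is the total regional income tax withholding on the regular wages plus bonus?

€6,151.44

Regional Income Tax: taxable = €6,000.00
  €344.00 + 26.87% × (€6,000.00 − €2,800.00) = €344.00 + 26.87% × €3,200.00 = €1,203.84
Supplemental (26.6% flat on bonus): 26.6% × €18,600.00 = €4,947.60
Total regional income tax: €1,203.84 + €4,947.60 = €6,151.44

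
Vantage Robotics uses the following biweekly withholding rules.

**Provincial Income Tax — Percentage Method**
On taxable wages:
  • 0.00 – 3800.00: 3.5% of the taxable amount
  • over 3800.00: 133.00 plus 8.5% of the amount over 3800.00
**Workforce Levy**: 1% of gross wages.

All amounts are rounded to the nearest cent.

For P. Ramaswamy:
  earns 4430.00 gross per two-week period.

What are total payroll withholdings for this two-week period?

230.85

Provincial Income Tax: taxable = 4430.00
  133.00 + 8.5% × (4430.00 − 3800.00) = 133.00 + 8.5% × 630.00 = 186.55
Workforce Levy: 1% × 4430.00 = 44.30
Total: 186.55 + 44.30 = 230.85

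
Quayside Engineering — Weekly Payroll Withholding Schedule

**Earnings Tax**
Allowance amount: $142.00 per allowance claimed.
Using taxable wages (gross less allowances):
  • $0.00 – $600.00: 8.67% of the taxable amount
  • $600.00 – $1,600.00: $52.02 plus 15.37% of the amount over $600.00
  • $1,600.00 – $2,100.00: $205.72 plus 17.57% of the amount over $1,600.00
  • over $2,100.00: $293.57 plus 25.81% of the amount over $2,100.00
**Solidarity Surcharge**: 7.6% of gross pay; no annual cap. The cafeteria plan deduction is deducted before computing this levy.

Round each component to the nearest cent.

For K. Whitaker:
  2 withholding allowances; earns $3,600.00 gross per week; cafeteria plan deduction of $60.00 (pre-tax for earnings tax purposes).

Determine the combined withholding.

$860.97

Earnings Tax: taxable = $3,600.00 − $60.00 − 2×$142.00 = $3,256.00
  $293.57 + 25.81% × ($3,256.00 − $2,100.00) = $293.57 + 25.81% × $1,156.00 = $591.93
Solidarity Surcharge: 7.6% × $3,540.00 = $269.04
Total: $591.93 + $269.04 = $860.97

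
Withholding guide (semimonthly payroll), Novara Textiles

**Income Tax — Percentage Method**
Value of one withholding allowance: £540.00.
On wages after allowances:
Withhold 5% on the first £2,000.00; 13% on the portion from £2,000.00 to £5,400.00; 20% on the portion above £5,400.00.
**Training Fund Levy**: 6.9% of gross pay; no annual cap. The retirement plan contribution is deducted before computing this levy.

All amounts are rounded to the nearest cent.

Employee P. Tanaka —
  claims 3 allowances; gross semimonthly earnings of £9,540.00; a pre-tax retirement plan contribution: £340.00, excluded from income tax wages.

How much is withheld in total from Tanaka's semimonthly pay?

Income Tax: taxable = £9,540.00 − £340.00 − 3×£540.00 = £7,580.00
  £542.00 + 20% × (£7,580.00 − £5,400.00) = £542.00 + 20% × £2,180.00 = £978.00
Training Fund Levy: 6.9% × £9,200.00 = £634.80
Total: £978.00 + £634.80 = £1,612.80

£1,612.80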